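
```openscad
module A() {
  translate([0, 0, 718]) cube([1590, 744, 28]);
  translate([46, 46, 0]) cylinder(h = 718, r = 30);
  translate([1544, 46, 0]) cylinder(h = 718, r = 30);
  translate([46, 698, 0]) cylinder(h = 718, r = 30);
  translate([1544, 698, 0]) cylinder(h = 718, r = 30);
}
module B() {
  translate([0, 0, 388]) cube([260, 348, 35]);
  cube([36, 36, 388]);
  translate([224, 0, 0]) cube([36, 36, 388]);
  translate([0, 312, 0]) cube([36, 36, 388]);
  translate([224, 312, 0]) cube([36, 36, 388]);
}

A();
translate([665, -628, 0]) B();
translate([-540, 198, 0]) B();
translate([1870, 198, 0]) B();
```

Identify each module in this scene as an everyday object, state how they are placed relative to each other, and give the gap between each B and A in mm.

A is a table. B is a stool. Three stools sit around the table at the −y, −x, +x sides. The gap between each stool and the table is 280 mm.

Each stool's nearest face is 280 mm from the table's bounding box.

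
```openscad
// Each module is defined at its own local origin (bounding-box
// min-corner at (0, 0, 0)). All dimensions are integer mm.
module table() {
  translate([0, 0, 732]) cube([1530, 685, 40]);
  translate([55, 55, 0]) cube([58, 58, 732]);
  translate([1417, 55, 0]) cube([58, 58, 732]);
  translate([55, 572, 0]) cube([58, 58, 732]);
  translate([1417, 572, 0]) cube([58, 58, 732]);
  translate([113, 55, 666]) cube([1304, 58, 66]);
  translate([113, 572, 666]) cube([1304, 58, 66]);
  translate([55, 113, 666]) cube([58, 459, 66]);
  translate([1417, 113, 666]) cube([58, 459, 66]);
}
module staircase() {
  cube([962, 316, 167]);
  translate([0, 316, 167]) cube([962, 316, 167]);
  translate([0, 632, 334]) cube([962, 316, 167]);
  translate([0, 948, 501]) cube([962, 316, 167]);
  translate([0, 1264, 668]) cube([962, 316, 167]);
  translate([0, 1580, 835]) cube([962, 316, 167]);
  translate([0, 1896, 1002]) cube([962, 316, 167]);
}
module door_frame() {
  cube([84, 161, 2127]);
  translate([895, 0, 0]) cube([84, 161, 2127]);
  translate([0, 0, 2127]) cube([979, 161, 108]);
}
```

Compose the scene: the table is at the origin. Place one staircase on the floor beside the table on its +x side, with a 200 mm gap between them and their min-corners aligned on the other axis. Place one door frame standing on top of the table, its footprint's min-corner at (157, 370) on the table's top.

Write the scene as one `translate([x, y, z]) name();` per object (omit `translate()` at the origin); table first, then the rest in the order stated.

table();
translate([1730, 0, 0]) staircase();
translate([157, 370, 772]) door_frame();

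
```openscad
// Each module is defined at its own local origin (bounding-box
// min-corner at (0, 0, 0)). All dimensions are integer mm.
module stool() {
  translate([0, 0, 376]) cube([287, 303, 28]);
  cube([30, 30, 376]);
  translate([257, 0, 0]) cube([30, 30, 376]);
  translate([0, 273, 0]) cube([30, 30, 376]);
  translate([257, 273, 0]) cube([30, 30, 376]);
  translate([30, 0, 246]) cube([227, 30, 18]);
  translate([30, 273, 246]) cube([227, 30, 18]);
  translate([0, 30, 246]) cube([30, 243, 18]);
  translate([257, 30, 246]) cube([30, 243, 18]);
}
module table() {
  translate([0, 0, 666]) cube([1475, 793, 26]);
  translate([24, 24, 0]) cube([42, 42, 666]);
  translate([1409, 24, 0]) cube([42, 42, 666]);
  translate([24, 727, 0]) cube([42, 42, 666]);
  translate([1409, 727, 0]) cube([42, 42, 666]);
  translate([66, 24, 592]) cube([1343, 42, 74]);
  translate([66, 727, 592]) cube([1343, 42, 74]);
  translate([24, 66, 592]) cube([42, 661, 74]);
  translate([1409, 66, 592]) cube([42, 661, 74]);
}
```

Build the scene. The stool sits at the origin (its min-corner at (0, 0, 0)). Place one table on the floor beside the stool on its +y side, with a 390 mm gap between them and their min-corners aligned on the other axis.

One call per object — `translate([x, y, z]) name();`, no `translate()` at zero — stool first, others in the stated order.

stool();
translate([0, 693, 0]) table();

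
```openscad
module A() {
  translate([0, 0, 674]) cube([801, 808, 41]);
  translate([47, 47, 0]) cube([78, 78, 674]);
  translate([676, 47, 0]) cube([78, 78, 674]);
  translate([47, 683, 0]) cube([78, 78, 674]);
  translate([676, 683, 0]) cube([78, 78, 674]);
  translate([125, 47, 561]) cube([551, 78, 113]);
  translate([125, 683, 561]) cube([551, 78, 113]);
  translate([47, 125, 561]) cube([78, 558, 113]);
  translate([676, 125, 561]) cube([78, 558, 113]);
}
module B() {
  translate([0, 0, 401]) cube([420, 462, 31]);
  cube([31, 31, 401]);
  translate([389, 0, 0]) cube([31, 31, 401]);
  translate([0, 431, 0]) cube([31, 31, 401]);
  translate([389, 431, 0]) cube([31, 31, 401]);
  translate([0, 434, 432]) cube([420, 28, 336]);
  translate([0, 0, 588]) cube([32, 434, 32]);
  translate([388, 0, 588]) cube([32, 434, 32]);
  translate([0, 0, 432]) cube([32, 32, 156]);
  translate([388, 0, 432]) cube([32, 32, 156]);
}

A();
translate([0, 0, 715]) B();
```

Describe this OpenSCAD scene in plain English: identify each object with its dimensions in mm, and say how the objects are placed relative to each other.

A is a table: top 801 mm (x) × 808 mm (y), 41 mm thick, upper face at z = 715 mm, on four 78×78 mm square legs, each inset 47 mm from the nearest pair of top edges, running from z = 0 to the bottom of the top. Four apron rails, 78 mm thick and 113 mm tall, run between adjacent legs with their top edges flush with the underside of the top and their outer faces flush with the legs' outer faces.

B is a chair. The seat is a 420×462×31 mm slab with its top at z = 432 mm, on four 31×31 mm corner legs (flush with the seat edges, standing on z = 0). A flat backrest 28 mm thick, 336 mm tall, spans the full seat width and rises from the seat top along its +y edge, rear face flush with the rear of the seat. Two armrests of 32×32 mm section run along each side from the seat's front edge to the front of the backrest, top faces 188 mm above the seat top and outer faces flush with the seat's x-edges; a 32×32 mm post under the front of each armrest stands on the seat at the front corner.

The chair is on top of the table.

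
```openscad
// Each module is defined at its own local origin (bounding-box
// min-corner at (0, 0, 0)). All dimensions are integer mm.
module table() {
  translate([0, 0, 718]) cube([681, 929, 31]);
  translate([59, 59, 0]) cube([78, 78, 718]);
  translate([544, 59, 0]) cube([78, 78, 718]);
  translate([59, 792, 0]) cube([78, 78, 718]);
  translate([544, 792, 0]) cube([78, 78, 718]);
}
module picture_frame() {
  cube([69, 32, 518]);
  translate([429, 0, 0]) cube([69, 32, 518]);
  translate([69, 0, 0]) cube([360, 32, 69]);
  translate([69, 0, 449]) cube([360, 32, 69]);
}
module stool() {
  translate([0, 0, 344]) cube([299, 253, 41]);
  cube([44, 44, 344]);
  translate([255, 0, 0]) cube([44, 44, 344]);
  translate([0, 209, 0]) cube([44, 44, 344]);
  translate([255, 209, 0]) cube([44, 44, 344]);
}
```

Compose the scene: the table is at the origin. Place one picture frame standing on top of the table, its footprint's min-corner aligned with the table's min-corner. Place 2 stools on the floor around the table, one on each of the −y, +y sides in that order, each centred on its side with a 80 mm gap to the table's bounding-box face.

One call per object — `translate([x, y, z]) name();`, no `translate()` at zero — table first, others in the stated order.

table();
translate([0, 0, 749]) picture_frame();
translate([191, -333, 0]) stool();
translate([191, 1009, 0]) stool();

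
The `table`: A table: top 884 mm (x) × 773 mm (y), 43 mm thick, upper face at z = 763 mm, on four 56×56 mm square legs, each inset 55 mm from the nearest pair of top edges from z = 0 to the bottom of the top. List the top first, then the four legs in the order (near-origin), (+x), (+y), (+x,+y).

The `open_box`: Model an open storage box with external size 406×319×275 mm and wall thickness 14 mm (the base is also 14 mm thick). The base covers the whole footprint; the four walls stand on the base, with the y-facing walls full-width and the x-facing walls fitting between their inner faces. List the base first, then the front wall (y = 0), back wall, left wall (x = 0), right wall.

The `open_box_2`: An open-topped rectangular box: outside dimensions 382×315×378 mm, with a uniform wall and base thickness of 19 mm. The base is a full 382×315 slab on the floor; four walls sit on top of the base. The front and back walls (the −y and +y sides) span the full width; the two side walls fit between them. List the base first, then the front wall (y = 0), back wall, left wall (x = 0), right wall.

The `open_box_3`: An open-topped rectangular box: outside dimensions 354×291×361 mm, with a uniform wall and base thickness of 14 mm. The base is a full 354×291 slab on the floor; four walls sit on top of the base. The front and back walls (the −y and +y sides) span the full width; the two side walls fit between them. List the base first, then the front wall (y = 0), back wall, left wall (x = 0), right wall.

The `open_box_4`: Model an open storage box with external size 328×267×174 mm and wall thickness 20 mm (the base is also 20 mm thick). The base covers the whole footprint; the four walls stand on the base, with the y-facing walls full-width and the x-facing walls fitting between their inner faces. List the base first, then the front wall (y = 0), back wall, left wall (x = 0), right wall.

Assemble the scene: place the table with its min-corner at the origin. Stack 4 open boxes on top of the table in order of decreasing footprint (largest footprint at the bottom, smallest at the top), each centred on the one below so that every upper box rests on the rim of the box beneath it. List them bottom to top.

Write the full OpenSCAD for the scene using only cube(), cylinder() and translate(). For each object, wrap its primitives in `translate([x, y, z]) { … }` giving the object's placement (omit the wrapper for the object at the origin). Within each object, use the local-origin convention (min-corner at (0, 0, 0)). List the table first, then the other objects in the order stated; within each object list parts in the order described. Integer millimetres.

translate([0, 0, 720]) cube([884, 773, 43]);
translate([55, 55, 0]) cube([56, 56, 720]);
translate([773, 55, 0]) cube([56, 56, 720]);
translate([55, 662, 0]) cube([56, 56, 720]);
translate([773, 662, 0]) cube([56, 56, 720]);
translate([239, 227, 763]) {
  cube([406, 319, 14]);
  translate([0, 0, 14]) cube([406, 14, 261]);
  translate([0, 305, 14]) cube([406, 14, 261]);
  translate([0, 14, 14]) cube([14, 291, 261]);
  translate([392, 14, 14]) cube([14, 291, 261]);
}
translate([251, 229, 1038]) {
  cube([382, 315, 19]);
  translate([0, 0, 19]) cube([382, 19, 359]);
  translate([0, 296, 19]) cube([382, 19, 359]);
  translate([0, 19, 19]) cube([19, 277, 359]);
  translate([363, 19, 19]) cube([19, 277, 359]);
}
translate([265, 241, 1416]) {
  cube([354, 291, 14]);
  translate([0, 0, 14]) cube([354, 14, 347]);
  translate([0, 277, 14]) cube([354, 14, 347]);
  translate([0, 14, 14]) cube([14, 263, 347]);
  translate([340, 14, 14]) cube([14, 263, 347]);
}
translate([278, 253, 1777]) {
  cube([328, 267, 20]);
  translate([0, 0, 20]) cube([328, 20, 154]);
  translate([0, 247, 20]) cube([328, 20, 154]);
  translate([0, 20, 20]) cube([20, 227, 154]);
  translate([308, 20, 20]) cube([20, 227, 154]);
}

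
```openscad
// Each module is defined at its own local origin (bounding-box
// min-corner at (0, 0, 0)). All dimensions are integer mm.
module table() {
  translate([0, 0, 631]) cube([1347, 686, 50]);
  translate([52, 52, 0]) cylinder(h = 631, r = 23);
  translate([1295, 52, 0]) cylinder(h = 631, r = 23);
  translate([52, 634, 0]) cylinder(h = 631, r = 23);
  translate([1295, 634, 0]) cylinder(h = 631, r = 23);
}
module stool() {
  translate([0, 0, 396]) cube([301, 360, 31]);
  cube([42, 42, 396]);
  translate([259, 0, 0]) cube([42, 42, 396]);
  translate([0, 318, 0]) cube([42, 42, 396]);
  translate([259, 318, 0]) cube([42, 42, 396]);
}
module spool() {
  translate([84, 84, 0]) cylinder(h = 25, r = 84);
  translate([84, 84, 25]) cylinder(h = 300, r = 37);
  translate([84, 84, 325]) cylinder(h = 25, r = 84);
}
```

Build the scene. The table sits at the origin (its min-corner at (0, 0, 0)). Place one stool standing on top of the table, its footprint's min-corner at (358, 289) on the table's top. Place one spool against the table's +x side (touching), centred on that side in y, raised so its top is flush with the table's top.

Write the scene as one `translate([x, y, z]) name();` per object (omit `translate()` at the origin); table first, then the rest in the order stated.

table();
translate([358, 289, 681]) stool();
translate([1347, 259, 331]) spool();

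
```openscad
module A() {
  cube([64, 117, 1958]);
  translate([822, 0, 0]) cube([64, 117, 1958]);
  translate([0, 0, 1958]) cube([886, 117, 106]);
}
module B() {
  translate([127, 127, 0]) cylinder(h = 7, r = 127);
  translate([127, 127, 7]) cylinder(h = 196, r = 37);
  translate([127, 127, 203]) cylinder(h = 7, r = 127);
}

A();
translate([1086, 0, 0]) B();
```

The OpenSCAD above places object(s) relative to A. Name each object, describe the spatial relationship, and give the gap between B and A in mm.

The spool's nearest face is 200 mm from the door frame's +x face.

A is a door frame. B is a spool. The spool is on the floor beside the door frame on its +x side. The gap between the spool and the door frame is 200 mm.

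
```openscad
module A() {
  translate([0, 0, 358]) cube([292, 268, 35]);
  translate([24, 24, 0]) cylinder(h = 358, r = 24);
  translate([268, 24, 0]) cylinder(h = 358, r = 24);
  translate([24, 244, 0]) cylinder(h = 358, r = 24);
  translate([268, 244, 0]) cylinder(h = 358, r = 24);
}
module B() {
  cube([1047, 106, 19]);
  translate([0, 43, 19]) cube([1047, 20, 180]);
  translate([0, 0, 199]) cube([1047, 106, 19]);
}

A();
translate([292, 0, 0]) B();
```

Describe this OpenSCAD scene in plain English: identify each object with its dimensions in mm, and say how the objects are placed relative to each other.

A is a simple wooden stool: a rectangular seat 292 mm (x) by 268 mm (y), 35 mm thick, top face at z = 393 mm, on four round legs, each 48 mm in diameter. The legs rest on z = 0, each leg's axis is inset half a diameter from the nearest pair of seat edges (so the leg's bounding box is flush with the corner).

B is an I-beam lying along x, 1047 mm long. Overall section height 218 mm. Two flanges 106 mm wide (y) and 19 mm thick, one on the floor and one at the top; a web 20 mm thick runs between them, centred on the flange width.

The I-beam is against the stool's +x side, with their −y faces flush.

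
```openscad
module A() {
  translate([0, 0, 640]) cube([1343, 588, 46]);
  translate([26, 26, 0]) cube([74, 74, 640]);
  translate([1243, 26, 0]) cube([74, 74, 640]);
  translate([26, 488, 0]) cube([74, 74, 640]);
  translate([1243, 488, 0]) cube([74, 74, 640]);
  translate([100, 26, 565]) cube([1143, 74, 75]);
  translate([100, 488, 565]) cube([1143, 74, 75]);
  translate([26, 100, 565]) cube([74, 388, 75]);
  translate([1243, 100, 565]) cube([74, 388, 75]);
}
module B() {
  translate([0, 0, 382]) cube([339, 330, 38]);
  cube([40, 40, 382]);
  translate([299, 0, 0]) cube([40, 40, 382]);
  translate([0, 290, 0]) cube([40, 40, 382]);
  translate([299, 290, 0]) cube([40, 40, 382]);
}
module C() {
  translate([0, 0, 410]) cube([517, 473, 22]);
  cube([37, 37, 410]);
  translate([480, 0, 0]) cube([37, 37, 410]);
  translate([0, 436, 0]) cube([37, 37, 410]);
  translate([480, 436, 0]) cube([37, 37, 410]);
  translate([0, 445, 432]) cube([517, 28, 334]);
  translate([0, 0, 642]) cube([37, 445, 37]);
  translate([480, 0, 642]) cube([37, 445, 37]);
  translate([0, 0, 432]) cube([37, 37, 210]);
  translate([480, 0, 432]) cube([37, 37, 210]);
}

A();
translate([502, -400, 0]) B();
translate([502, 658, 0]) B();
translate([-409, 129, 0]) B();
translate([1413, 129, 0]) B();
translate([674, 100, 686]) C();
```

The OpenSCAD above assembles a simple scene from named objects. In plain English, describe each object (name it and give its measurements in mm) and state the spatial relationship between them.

A is a rectangular dining table. The top is 1343×588×46 mm with its upper surface at z = 686 mm. It stands on four 74×74 mm square legs, each inset 26 mm from the nearest pair of top edges, running from the floor to the underside of the top. Four apron rails, 74 mm thick and 75 mm tall, run between adjacent legs with their top edges flush with the underside of the top and their outer faces flush with the legs' outer faces.

B is a simple wooden stool: a rectangular seat 339 mm (x) by 330 mm (y), 38 mm thick, top face at z = 420 mm, on four square legs, each 40×40 mm in cross-section. The legs rest on z = 0, each flush with a corner of the seat.

C is a chair: 517×473 mm seat, 22 mm thick, top at z = 432 mm, on four 37 mm square corner legs flush with the seat edges. A 28 mm thick backrest slab spans the full seat width, extending 334 mm above the seat top, its back face flush with the seat's +y edge. Two armrests of 37×37 mm section run along each side from the seat's front edge to the front of the backrest, top faces 247 mm above the seat top and outer faces flush with the seat's x-edges; a 37×37 mm post under the front of each armrest stands on the seat at the front corner.

Four stools sit around the table at the −y, +y, −x, +x sides. The chair is on top of the table.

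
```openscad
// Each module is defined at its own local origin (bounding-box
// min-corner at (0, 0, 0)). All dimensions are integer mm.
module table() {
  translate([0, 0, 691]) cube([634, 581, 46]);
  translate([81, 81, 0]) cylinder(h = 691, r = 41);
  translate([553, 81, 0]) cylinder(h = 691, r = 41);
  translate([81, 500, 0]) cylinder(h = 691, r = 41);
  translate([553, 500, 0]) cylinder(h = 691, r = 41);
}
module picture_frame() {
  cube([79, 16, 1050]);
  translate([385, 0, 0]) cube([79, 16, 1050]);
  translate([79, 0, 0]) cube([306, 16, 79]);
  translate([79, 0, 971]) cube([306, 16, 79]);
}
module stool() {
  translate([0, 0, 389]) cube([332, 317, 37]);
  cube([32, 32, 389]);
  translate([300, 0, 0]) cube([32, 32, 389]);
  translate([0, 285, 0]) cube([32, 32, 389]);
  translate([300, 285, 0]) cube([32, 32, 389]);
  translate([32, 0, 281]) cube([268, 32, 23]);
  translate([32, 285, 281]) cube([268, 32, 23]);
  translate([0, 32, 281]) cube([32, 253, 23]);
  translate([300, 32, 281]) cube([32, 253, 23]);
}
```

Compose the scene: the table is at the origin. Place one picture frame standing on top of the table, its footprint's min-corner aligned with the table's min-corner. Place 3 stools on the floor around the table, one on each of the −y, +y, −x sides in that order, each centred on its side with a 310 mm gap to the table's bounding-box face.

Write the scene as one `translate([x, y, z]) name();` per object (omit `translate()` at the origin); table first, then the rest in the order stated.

table();
translate([0, 0, 737]) picture_frame();
translate([151, -627, 0]) stool();
translate([151, 891, 0]) stool();
translate([-642, 132, 0]) stool();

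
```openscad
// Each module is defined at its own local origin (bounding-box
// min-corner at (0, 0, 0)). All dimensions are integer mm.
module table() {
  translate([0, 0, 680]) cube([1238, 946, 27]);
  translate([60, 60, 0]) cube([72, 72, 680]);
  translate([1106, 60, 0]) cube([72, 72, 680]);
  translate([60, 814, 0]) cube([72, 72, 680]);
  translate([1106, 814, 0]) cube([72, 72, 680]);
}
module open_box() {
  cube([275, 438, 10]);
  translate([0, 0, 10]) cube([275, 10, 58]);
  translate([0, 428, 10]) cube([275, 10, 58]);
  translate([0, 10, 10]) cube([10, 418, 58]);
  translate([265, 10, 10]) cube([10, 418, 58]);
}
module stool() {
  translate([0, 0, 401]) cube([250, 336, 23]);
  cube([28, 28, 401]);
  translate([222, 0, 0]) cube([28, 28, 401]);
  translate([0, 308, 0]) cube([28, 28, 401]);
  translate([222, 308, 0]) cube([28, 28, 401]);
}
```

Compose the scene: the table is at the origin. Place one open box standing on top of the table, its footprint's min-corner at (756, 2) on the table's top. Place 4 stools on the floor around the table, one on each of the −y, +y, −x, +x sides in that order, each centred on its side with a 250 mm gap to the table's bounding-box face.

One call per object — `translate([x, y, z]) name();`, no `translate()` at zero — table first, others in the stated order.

table();
translate([756, 2, 707]) open_box();
translate([494, -586, 0]) stool();
translate([494, 1196, 0]) stool();
translate([-500, 305, 0]) stool();
translate([1488, 305, 0]) stool();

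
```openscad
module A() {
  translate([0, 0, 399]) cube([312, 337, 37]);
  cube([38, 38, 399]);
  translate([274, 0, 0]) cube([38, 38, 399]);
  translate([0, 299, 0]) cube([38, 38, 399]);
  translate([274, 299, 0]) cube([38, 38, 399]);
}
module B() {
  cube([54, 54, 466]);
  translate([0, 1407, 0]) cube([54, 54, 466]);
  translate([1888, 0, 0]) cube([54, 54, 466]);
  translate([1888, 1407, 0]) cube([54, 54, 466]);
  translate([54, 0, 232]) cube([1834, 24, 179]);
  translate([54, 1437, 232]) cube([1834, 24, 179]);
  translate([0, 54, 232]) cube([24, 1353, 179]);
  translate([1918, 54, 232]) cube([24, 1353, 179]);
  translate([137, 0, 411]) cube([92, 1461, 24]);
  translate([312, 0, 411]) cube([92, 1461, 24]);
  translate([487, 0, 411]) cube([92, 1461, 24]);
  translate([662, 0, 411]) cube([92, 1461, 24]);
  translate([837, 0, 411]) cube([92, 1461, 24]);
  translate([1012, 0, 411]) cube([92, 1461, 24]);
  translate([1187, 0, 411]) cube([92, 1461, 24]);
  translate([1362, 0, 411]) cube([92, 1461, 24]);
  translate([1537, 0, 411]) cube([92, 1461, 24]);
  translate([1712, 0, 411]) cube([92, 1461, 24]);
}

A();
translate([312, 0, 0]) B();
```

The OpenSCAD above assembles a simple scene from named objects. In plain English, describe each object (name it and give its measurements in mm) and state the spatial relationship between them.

A is a four-legged stool. The seat is 312×337 mm, 37 mm thick, top at z = 436 mm. It stands on four square legs, each 38×38 mm in cross-section, from z = 0 to the seat underside, each flush with a corner of the seat.

B is a bed frame 1942 mm long (x) by 1461 mm wide (y). Four 54×54 mm corner posts, 466 mm tall, at the corners of the footprint. Four rails of 24 mm thickness and 179 mm height run between adjacent posts with their undersides at z = 232 mm, their outer faces flush with the outside of the frame (the two x-running rails run between the posts' inner faces; the two y-running rails run between the posts' inner faces). 10 slats, each 92 mm wide (x) and 24 mm thick, lie across the top of the two x-running rails, running the full 1461 mm width of the frame in y; the slats are evenly spaced along x between the inner faces of the end posts with equal gaps (rounded down to the nearest mm) at the −x end and between each pair — any rounding remainder accumulates at the +x end.

The bed frame is against the stool's +x side, with their −y faces flush.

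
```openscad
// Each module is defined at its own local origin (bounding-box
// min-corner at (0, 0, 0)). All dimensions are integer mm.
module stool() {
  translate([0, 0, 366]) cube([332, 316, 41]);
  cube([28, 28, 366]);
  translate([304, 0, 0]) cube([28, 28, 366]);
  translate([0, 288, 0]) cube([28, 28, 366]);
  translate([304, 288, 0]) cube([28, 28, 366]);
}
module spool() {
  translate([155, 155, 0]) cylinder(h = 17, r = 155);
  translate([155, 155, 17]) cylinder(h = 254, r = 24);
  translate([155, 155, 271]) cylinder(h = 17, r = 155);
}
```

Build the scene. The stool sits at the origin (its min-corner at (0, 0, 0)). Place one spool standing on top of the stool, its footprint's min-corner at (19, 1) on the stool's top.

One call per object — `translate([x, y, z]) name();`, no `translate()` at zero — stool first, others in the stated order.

stool();
translate([19, 1, 407]) spool();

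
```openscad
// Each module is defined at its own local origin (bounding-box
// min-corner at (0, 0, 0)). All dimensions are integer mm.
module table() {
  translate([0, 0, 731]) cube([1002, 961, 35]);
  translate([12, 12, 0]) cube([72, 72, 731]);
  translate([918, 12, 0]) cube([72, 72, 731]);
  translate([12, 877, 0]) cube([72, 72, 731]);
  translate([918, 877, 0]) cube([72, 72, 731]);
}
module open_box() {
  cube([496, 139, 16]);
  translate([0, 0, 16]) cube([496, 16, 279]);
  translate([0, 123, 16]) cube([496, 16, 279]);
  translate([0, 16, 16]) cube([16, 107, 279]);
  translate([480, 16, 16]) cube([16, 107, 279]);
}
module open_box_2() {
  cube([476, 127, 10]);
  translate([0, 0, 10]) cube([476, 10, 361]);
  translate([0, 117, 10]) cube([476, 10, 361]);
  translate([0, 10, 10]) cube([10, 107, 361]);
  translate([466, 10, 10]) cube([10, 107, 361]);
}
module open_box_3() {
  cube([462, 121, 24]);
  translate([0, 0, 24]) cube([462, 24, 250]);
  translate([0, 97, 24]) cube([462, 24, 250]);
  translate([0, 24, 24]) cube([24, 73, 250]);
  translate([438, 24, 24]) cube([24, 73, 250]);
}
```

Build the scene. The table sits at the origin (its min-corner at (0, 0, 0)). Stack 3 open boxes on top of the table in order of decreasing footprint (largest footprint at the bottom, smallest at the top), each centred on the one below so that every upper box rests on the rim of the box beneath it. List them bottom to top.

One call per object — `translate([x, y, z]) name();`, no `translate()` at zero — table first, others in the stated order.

table();
translate([253, 411, 766]) open_box();
translate([263, 417, 1061]) open_box_2();
translate([270, 420, 1432]) open_box_3();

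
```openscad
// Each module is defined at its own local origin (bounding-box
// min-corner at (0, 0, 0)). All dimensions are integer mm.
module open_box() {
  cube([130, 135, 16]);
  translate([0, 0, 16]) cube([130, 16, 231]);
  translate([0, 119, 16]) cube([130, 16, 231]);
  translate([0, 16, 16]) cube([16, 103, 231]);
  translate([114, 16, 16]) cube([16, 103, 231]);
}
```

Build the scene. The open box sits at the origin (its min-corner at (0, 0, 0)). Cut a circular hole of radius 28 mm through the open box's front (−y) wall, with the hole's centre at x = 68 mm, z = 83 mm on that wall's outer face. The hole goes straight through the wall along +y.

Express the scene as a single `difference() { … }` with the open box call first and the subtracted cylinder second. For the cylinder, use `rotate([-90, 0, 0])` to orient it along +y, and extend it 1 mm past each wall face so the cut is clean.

difference() {
  open_box();
  translate([68, -1, 83]) rotate([-90, 0, 0]) cylinder(h = 18, r = 28);
}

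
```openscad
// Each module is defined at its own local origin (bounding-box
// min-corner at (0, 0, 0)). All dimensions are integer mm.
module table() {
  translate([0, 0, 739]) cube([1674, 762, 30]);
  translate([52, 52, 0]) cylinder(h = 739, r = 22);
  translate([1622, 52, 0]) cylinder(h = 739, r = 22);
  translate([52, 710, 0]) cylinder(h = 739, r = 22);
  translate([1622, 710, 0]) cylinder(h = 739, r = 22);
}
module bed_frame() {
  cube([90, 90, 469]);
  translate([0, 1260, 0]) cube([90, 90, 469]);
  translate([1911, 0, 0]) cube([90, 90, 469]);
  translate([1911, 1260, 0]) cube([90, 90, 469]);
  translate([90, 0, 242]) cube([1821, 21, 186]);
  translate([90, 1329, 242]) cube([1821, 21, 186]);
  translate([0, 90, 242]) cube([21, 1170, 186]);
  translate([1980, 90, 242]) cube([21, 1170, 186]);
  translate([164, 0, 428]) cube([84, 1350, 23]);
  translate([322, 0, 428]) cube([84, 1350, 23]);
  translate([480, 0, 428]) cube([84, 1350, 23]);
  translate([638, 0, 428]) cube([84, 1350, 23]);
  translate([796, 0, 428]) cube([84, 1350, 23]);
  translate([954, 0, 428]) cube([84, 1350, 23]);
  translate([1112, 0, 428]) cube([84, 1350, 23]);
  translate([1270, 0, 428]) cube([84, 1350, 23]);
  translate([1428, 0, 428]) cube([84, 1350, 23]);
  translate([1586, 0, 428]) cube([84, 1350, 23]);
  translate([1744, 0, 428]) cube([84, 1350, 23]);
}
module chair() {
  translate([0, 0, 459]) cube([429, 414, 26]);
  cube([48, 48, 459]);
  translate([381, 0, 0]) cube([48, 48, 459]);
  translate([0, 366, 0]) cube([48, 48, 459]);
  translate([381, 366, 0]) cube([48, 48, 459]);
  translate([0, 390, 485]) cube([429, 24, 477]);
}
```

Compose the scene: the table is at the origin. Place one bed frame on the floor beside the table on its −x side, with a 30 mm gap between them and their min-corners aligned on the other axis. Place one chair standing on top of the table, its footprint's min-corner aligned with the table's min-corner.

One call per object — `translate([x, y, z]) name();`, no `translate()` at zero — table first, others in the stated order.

table();
translate([-2031, 0, 0]) bed_frame();
translate([0, 0, 769]) chair();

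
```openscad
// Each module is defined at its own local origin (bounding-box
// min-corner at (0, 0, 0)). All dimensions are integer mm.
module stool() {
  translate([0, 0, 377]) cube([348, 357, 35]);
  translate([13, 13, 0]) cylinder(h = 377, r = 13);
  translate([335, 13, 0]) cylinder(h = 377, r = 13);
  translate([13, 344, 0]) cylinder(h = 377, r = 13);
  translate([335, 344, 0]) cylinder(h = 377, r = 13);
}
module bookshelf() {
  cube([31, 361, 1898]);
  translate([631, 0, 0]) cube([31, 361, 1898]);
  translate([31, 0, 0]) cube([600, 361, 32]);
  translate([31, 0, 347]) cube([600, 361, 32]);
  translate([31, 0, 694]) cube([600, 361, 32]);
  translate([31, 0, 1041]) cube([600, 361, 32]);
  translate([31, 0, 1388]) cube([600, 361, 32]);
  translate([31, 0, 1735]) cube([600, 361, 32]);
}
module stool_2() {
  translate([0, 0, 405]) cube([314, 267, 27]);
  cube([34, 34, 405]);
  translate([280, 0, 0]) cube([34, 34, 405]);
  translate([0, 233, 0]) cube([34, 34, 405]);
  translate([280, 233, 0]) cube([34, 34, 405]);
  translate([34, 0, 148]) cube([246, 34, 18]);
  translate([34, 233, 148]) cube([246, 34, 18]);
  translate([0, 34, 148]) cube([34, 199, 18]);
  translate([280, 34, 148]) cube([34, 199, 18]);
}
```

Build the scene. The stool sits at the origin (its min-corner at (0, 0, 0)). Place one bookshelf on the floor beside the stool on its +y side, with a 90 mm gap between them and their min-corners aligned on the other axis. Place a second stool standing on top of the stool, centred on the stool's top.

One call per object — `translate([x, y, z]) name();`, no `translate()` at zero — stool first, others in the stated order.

stool();
translate([0, 447, 0]) bookshelf();
translate([17, 45, 412]) stool_2();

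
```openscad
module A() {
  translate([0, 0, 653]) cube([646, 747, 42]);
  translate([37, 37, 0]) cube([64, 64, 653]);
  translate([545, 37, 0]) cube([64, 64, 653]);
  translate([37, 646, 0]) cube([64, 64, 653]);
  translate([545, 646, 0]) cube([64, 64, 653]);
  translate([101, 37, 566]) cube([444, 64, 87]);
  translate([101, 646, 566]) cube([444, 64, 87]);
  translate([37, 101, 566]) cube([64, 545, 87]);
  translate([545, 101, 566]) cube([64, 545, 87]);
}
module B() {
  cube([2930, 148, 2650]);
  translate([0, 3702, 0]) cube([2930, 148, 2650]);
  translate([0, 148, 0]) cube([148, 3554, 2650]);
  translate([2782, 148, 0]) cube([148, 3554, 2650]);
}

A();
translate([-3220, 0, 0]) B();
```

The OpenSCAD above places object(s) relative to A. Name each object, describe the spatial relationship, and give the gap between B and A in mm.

The house frame's nearest face is 290 mm from the table's −x face.

A is a table. B is a house frame. The house frame is on the floor beside the table on its −x side. The gap between the house frame and the table is 290 mm.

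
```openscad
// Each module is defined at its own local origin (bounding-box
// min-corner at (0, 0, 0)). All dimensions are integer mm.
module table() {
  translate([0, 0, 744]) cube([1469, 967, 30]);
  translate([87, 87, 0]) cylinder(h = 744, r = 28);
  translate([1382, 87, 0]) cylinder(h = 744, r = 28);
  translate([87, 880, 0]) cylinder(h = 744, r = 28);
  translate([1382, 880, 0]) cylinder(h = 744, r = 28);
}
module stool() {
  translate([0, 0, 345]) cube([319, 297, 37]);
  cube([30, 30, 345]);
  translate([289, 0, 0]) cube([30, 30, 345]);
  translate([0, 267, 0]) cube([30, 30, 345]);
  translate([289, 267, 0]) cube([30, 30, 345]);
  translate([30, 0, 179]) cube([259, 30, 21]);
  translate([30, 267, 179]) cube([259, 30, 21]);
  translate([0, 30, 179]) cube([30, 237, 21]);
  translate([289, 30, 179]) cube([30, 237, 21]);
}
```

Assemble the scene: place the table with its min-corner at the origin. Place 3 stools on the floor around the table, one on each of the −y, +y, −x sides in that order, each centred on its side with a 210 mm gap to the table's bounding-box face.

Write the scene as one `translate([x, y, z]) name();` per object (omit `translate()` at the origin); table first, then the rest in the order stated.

table();
translate([575, -507, 0]) stool();
translate([575, 1177, 0]) stool();
translate([-529, 335, 0]) stool();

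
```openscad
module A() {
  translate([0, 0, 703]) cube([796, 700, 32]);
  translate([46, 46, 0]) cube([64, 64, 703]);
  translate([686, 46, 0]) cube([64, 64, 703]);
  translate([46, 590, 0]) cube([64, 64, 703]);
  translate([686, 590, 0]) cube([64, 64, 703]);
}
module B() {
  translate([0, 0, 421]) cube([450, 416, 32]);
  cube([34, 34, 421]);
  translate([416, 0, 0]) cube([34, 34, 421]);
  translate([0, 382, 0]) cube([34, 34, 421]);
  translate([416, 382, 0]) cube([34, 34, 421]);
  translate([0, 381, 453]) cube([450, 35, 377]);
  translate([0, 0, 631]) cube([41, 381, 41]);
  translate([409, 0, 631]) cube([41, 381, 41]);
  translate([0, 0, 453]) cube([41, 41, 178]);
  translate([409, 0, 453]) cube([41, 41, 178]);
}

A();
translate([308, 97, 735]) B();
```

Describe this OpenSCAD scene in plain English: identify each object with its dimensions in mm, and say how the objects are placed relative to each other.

A is a table: top 796 mm (x) × 700 mm (y), 32 mm thick, upper face at z = 735 mm, on four 64×64 mm square legs, each inset 46 mm from the nearest pair of top edges, running from z = 0 to the bottom of the top.

B is a chair: 450×416 mm seat, 32 mm thick, top at z = 453 mm, on four 34 mm square corner legs flush with the seat edges. A 35 mm thick backrest slab spans the full seat width, extending 377 mm above the seat top, its back face flush with the seat's +y edge. Two armrests of 41×41 mm section run along each side from the seat's front edge to the front of the backrest, top faces 219 mm above the seat top and outer faces flush with the seat's x-edges; a 41×41 mm post under the front of each armrest stands on the seat at the front corner.

The chair is on top of the table.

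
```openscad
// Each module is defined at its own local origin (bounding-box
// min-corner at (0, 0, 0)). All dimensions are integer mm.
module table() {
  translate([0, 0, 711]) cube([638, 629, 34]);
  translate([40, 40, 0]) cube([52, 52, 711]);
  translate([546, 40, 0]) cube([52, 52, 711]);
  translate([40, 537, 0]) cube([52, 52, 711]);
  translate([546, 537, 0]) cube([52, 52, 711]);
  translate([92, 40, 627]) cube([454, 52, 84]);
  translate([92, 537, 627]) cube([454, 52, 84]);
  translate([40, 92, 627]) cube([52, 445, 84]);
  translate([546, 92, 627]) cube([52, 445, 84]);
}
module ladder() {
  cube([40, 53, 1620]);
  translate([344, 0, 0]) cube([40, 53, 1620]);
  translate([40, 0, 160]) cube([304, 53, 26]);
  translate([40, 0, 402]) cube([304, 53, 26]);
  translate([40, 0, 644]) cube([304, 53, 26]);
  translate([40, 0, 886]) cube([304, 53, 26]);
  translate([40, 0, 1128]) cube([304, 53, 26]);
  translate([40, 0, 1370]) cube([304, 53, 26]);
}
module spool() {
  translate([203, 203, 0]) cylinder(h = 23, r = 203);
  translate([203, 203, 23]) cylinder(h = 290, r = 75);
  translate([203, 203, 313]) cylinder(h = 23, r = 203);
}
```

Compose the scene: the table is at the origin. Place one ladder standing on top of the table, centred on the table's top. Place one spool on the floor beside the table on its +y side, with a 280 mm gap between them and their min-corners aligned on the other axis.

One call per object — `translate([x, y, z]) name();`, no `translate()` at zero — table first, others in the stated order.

table();
translate([127, 288, 745]) ladder();
translate([0, 909, 0]) spool();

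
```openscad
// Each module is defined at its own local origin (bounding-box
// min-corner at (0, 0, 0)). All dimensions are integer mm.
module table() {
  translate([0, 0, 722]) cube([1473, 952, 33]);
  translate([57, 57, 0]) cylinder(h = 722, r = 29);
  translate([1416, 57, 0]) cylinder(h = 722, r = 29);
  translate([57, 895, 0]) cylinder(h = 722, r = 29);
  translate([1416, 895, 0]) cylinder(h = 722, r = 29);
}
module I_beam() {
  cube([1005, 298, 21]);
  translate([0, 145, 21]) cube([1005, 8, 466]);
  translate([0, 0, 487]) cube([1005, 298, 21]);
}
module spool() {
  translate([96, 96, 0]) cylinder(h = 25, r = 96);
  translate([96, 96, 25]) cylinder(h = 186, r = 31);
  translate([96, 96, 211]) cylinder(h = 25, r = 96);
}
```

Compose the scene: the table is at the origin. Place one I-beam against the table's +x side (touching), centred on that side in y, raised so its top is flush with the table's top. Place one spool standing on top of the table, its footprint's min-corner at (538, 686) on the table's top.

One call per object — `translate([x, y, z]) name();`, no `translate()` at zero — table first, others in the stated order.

table();
translate([1473, 327, 247]) I_beam();
translate([538, 686, 755]) spool();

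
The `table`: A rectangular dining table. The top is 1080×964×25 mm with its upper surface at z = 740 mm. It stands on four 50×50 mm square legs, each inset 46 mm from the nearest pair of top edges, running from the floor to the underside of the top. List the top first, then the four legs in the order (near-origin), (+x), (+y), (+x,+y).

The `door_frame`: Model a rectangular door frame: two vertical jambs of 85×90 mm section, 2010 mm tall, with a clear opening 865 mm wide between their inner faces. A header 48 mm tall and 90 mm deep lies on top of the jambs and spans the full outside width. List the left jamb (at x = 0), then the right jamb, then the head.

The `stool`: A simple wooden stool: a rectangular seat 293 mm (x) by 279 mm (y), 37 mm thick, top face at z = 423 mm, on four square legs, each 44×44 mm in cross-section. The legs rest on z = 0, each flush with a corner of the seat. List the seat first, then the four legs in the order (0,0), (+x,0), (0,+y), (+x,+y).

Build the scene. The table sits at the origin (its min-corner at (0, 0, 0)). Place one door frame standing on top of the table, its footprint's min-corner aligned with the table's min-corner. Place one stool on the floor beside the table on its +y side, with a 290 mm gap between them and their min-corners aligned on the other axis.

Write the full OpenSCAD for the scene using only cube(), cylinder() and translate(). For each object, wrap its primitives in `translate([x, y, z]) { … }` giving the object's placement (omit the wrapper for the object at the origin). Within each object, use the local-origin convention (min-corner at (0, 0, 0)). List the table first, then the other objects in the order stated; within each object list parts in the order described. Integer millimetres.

translate([0, 0, 715]) cube([1080, 964, 25]);
translate([46, 46, 0]) cube([50, 50, 715]);
translate([984, 46, 0]) cube([50, 50, 715]);
translate([46, 868, 0]) cube([50, 50, 715]);
translate([984, 868, 0]) cube([50, 50, 715]);
translate([0, 0, 740]) {
  cube([85, 90, 2010]);
  translate([950, 0, 0]) cube([85, 90, 2010]);
  translate([0, 0, 2010]) cube([1035, 90, 48]);
}
translate([0, 1254, 0]) {
  translate([0, 0, 386]) cube([293, 279, 37]);
  cube([44, 44, 386]);
  translate([249, 0, 0]) cube([44, 44, 386]);
  translate([0, 235, 0]) cube([44, 44, 386]);
  translate([249, 235, 0]) cube([44, 44, 386]);
}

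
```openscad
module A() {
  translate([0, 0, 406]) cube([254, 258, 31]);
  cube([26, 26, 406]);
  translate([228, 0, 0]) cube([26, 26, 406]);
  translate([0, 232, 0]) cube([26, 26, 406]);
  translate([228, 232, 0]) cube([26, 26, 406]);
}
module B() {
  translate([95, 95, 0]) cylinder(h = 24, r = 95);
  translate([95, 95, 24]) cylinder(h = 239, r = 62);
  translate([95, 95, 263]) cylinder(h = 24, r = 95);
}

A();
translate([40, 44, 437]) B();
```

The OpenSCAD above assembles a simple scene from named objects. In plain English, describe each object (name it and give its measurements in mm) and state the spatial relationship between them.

A is a four-legged stool. The seat is a 254×258×31 mm slab whose top surface is at z = 437 mm; four square legs, each 26×26 mm in cross-section, run from the floor (z = 0) to the underside of the seat, each flush with a corner of the seat.

B is a spool: two coaxial disc flanges of radius 95 mm and thickness 24 mm, joined by a core cylinder of radius 62 mm and height 239 mm. The lower flange rests on z = 0 and the three cylinders share a vertical axis.

The spool is on top of the stool.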